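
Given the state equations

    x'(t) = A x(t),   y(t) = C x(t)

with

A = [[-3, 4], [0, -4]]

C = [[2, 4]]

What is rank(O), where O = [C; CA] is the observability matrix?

2

CA = [[-6, -8]]
Observability matrix O = [C; CA] = [[2, 4], [-6, -8]]
det(O) = 2·(-8) - 4·(-6) = -16 - (-24) = 8 ≠ 0, so rank(O) = 2.
rank(O) = 2 = n, so the pair (A, C) is completely observable.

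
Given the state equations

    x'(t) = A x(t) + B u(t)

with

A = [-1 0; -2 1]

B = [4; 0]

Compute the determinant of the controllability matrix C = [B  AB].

AB = [[-4], [-8]]
Controllability matrix C = [B  AB] = [[4, -4], [0, -8]]
det(C) = 4·(-8) - (-4)·0 = -32 - 0 = -32
Since det(C) ≠ 0, rank(C) = 2 and the system is completely controllable.

-32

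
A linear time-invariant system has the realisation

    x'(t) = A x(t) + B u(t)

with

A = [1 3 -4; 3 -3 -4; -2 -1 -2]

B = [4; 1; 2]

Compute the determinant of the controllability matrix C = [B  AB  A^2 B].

AB = [[-1], [1], [-13]]
A^2B = [[54], [46], [27]]
Controllability matrix C = [B  AB  A^2B] = [[4, -1, 54], [1, 1, 46], [2, -13, 27]]
Expanding along the first row, det(C) = 4·(1·27 - 46·(-13)) - (-1)·(1·27 - 46·2) + 54·(1·(-13) - 1·2) = 4·625 - (-1)·(-65) + 54·(-15) = 1625
Since det(C) ≠ 0, rank(C) = 3 and the system is completely controllable.

1625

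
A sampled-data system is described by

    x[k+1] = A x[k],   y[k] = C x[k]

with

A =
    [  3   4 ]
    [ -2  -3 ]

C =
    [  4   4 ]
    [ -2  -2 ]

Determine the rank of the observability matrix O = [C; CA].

CA = [[4, 4], [-2, -2]]
Observability matrix O = [C; CA] = [[4, 4], [-2, -2], [4, 4], [-2, -2]]
Every row of O is a scalar multiple of row 1 = [4, 4] (multipliers 1, -1/2, 1, -1/2), so the rows span a one-dimensional space.
O ≠ 0, hence rank(O) = 1.
rank(O) = 1 < n = 2, so the pair (A, C) is not completely observable.

1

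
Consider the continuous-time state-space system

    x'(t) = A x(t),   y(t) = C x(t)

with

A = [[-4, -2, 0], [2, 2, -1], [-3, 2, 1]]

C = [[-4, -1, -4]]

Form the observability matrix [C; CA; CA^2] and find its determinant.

CA = [[26, -2, -3]]
CA^2 = [[-99, -62, -1]]
Observability matrix O = [C; CA; CA^2] = [[-4, -1, -4], [26, -2, -3], [-99, -62, -1]]
Expanding along the first row, det(O) = (-4)·((-2)·(-1) - (-3)·(-62)) - (-1)·(26·(-1) - (-3)·(-99)) + (-4)·(26·(-62) - (-2)·(-99)) = (-4)·(-184) - (-1)·(-323) + (-4)·(-1810) = 7653
Since det(O) ≠ 0, rank(O) = 3 and the system is completely observable.

7653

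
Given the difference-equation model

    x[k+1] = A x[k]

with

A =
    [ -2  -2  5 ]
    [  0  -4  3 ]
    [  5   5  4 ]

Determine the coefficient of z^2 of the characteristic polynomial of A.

2

Expand det(zI - A) for the 3×3 matrix.
p(z) = z^3 + 2z^2 - 56z - 132.
(Check: constant term = det(-A) = (-1)^3 det A = -132; coefficient of z^2 = -tr A = 2.)
The coefficient of z^2 is 2.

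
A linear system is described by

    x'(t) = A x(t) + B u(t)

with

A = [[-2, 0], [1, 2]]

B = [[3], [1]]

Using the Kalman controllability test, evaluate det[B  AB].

AB = [[-6], [5]]
Controllability matrix C = [B  AB] = [[3, -6], [1, 5]]
det(C) = 3·5 - (-6)·1 = 15 - (-6) = 21
Since det(C) ≠ 0, rank(C) = 2 and the system is completely controllable.

21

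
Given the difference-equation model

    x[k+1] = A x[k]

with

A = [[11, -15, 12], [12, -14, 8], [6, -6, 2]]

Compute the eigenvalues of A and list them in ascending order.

det(zI - A) = z^3 - (tr A)z^2 + (M11 + M22 + M33)z - det A, where Mii is the 2×2 principal minor of A obtained by deleting row i and column i.
tr A = 11 + (-14) + 2 = -1; M11 = (-14)·2 - 8·(-6) = -28 - (-48) = 20; M22 = 11·2 - 12·6 = 22 - 72 = -50; M33 = 11·(-14) - (-15)·12 = -154 - (-180) = 26; sum of minors = -4.
det A = 11·((-14)·2 - 8·(-6)) - (-15)·(12·2 - 8·6) + 12·(12·(-6) - (-14)·6) = 11·20 - (-15)·(-24) + 12·12 = 4.
So p(z) = det(zI - A) = z^3 + z^2 - 4z - 4.
Rational-root test: any integer root divides -4. Testing small divisors, z = -1 works: p(-1) = -1 + 1 + 4 + (-4) = 0, so (z + 1) is a factor.
Dividing, p(z) = (z + 1)(z^2 - 4).
Factor z^2 - 4: two numbers with sum 0 and product -4 are 2 and -2, so z^2 - 4 = (z - 2)(z + 2).
Hence p(z) = (z - 2) (z + 1) (z + 2), with roots -2, -1, 2.

-2, -1, 2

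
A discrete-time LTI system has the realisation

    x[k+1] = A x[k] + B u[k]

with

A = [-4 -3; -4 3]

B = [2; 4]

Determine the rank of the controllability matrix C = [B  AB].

2

AB = [[-20], [4]]
Controllability matrix C = [B  AB] = [[2, -20], [4, 4]]
det(C) = 2·4 - (-20)·4 = 8 - (-80) = 88 ≠ 0, so rank(C) = 2.
rank(C) = 2 = n, so the pair (A, B) is completely controllable.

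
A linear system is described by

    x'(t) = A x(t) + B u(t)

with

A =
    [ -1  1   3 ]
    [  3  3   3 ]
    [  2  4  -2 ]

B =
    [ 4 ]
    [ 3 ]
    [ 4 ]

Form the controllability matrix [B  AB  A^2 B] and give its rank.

AB = [[11], [33], [12]]
A^2B = [[58], [168], [130]]
Controllability matrix C = [B  AB  A^2B] = [[4, 11, 58], [3, 33, 168], [4, 12, 130]]
det(C) = 4·(33·130 - 168·12) - 11·(3·130 - 168·4) + 58·(3·12 - 33·4) = 4·2274 - 11·(-282) + 58·(-96) = 6630 ≠ 0, so rank(C) = 3.
rank(C) = 3 = n, so the pair (A, B) is completely controllable.

3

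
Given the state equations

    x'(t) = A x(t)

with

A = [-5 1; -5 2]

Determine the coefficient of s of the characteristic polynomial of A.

3

For a 2×2 matrix, det(sI - A) = s^2 - (tr A)s + det A.
tr A = -3, det A = -5.
So p(s) = s^2 + 3s - 5.
The coefficient of s is 3.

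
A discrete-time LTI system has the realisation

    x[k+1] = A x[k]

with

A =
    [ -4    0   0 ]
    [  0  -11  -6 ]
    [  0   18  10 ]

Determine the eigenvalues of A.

det(zI - A) = z^3 - (tr A)z^2 + (M11 + M22 + M33)z - det A, where Mii is the 2×2 principal minor of A obtained by deleting row i and column i.
tr A = (-4) + (-11) + 10 = -5; M11 = (-11)·10 - (-6)·18 = -110 - (-108) = -2; M22 = (-4)·10 - 0·0 = -40 - 0 = -40; M33 = (-4)·(-11) - 0·0 = 44 - 0 = 44; sum of minors = 2.
det A = (-4)·((-11)·10 - (-6)·18) - 0·(0·10 - (-6)·0) + 0·(0·18 - (-11)·0) = (-4)·(-2) - 0·0 + 0·0 = 8.
So p(z) = det(zI - A) = z^3 + 5z^2 + 2z - 8.
Rational-root test: any integer root divides -8. Testing small divisors, z = 1 works: p(1) = 1 + 5 + 2 + (-8) = 0, so (z - 1) is a factor.
Dividing, p(z) = (z - 1)(z^2 + 6z + 8).
Factor z^2 + 6z + 8: two numbers with sum -6 and product 8 are -2 and -4, so z^2 + 6z + 8 = (z + 2)(z + 4).
Hence p(z) = (z - 1) (z + 2) (z + 4), with roots -4, -2, 1.

-4, -2, 1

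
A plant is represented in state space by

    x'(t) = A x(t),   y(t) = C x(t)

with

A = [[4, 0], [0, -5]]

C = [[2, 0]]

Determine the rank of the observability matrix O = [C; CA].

1

CA = [[8, 0]]
Observability matrix O = [C; CA] = [[2, 0], [8, 0]]
Every row of O is a scalar multiple of row 1 = [2, 0] (multipliers 1, 4), so the rows span a one-dimensional space.
O ≠ 0, hence rank(O) = 1.
rank(O) = 1 < n = 2, so the pair (A, C) is not completely observable.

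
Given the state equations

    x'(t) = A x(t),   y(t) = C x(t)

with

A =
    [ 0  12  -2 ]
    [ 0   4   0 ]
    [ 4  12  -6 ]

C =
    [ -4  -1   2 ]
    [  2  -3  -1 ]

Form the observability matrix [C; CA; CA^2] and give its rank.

2

CA = [[8, -28, -4], [-4, 0, 2]]
CA^2 = [[-16, -64, 8], [8, -24, -4]]
Observability matrix O = [C; CA; CA^2] = [[-4, -1, 2], [2, -3, -1], [8, -28, -4], [-4, 0, 2], [-16, -64, 8], [8, -24, -4]]
The columns c1, c2, c3 of O are linearly dependent: c1 + 2·c3 = 0 (check each entry), so rank(O) ≤ 2.
The 2×2 minor from rows 1, 2, columns 1, 2 is (-4)·(-3) - (-1)·2 = 12 - (-2) = 14 ≠ 0, so rank(O) = 2.
rank(O) = 2 < n = 3, so the pair (A, C) is not completely observable.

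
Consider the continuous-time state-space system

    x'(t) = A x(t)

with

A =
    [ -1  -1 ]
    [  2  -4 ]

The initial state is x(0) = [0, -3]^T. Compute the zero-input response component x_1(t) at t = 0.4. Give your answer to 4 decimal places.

0.4444

det(sI - A) = s^2 - (tr A)s + det A, with tr A = (-1) + (-4) = -5 and det A = (-1)·(-4) - (-1)·2 = 4 - (-2) = 6.
So p(s) = det(sI - A) = s^2 + 5s + 6.
Factor s^2 + 5s + 6: two numbers with sum -5 and product 6 are -2 and -3, so s^2 + 5s + 6 = (s + 2)(s + 3).
Hence p(s) = (s + 2) (s + 3), with roots -3, -2.
The eigenvalues -3, -2 are distinct and real, so A is diagonalisable and x(t) = e^{At} x(0) = V diag(e^{λ_i t}) V^{-1} x(0), where the columns of V are the eigenvectors.
λ = -3: A - (-3)I = [[2, -1], [2, -1]]. Row 1 gives 2·v1 + (-1)·v2 = 0, so take v_1 = [-1, -2]^T.
λ = -2: A - (-2)I = [[1, -1], [2, -2]]. Row 1 gives 1·v1 + (-1)·v2 = 0, so take v_2 = [-1, -1]^T.
V = [v_1 v_2] = [[-1, -1], [-2, -1]] has det V = -1, so V^{-1} = adj(V)/det V = [[1, -1], [-2, 1]].
Modal coordinates z(0) = V^{-1} x(0): 1·0 + (-1)·(-3) = 3; (-2)·0 + 1·(-3) = -3; so z(0) = [3, -3]^T.
x_1(t) = Σ_i (v_i)_1 · z_i(0) · e^{λ_i t} (row 1 of V times the modal terms).
x_1(0.4) = (-1)·3·e^{-3·0.4} + (-1)·(-3)·e^{-2·0.4} = (-3)·0.301194 + 3·0.449329 = 0.4444.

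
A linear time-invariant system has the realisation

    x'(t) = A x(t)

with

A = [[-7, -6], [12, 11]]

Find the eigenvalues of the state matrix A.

-1, 5

det(sI - A) = s^2 - (tr A)s + det A, with tr A = (-7) + 11 = 4 and det A = (-7)·11 - (-6)·12 = -77 - (-72) = -5.
So p(s) = det(sI - A) = s^2 - 4s - 5.
Factor s^2 - 4s - 5: two numbers with sum 4 and product -5 are 5 and -1, so s^2 - 4s - 5 = (s - 5)(s + 1).
Hence p(s) = (s - 5) (s + 1), with roots -1, 5.
At least one eigenvalue has non-negative real part, so the system is not asymptotically stable.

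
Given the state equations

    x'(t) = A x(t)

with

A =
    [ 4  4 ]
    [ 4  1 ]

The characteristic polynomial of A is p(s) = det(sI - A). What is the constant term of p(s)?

-12

For a 2×2 matrix, det(sI - A) = s^2 - (tr A)s + det A.
tr A = 5, det A = -12.
So p(s) = s^2 - 5s - 12.
The constant term is -12.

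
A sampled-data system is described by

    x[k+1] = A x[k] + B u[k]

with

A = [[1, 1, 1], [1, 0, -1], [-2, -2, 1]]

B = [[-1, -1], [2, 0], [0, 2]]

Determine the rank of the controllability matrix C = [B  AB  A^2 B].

AB = [[1, 1], [-1, -3], [-2, 4]]
A^2B = [[-2, 2], [3, -3], [-2, 8]]
Controllability matrix C = [B  AB  A^2B] = [[-1, -1, 1, 1, -2, 2], [2, 0, -1, -3, 3, -3], [0, 2, -2, 4, -2, 8]]
Take the 3×3 submatrix of C formed by columns 1, 2, 3: [[-1, -1, 1], [2, 0, -1], [0, 2, -2]]. Its determinant is (-1)·(0·(-2) - (-1)·2) - (-1)·(2·(-2) - (-1)·0) + 1·(2·2 - 0·0) = (-1)·2 - (-1)·(-4) + 1·4 = -2 ≠ 0.
So rank(C) ≥ 3; since C has 3 rows, rank(C) = 3.
rank(C) = 3 = n, so the pair (A, B) is completely controllable.

3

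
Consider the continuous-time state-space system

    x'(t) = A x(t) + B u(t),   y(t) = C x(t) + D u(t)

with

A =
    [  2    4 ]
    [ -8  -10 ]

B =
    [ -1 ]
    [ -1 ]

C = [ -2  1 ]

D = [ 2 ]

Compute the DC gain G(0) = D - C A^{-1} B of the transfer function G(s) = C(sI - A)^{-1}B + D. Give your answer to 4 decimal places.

G(0) = C(-A)^{-1}B + D = -C A^{-1} B + D.
det A = 12, so A^{-1} = (1/12)·adj(A) = [[-5/6, -1/3], [2/3, 1/6]]
A^{-1} B = [7/6, -5/6]^T
C A^{-1} B = -19/6
G(0) = D - C A^{-1} B = 2 - (-19/6) = 31/6 ≈ 5.1667

5.1667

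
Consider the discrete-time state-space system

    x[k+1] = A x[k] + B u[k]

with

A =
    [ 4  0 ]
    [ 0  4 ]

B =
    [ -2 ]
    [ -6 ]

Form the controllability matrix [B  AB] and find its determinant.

0

AB = [[-8], [-24]]
Controllability matrix C = [B  AB] = [[-2, -8], [-6, -24]]
det(C) = (-2)·(-24) - (-8)·(-6) = 48 - 48 = 0
Since det(C) = 0, rank(C) < 2 and the system is not completely controllable.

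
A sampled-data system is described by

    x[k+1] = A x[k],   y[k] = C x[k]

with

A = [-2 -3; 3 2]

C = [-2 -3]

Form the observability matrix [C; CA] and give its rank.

2

CA = [[-5, 0]]
Observability matrix O = [C; CA] = [[-2, -3], [-5, 0]]
det(O) = (-2)·0 - (-3)·(-5) = 0 - 15 = -15 ≠ 0, so rank(O) = 2.
rank(O) = 2 = n, so the pair (A, C) is completely observable.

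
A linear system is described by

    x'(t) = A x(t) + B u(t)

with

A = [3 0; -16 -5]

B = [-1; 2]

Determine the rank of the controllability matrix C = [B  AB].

AB = [[-3], [6]]
Controllability matrix C = [B  AB] = [[-1, -3], [2, 6]]
Every column of C is a scalar multiple of column 1 = [-1, 2] (multipliers 1, 3), so the columns span a one-dimensional space.
C ≠ 0, hence rank(C) = 1.
rank(C) = 1 < n = 2, so the pair (A, B) is not completely controllable.

1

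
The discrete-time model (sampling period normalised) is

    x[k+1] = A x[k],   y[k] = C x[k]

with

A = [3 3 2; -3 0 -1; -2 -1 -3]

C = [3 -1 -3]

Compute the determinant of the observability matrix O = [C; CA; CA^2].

-5452

CA = [[18, 12, 16]]
CA^2 = [[-14, 38, -24]]
Observability matrix O = [C; CA; CA^2] = [[3, -1, -3], [18, 12, 16], [-14, 38, -24]]
Expanding along the first row, det(O) = 3·(12·(-24) - 16·38) - (-1)·(18·(-24) - 16·(-14)) + (-3)·(18·38 - 12·(-14)) = 3·(-896) - (-1)·(-208) + (-3)·852 = -5452
Since det(O) ≠ 0, rank(O) = 3 and the system is completely observable.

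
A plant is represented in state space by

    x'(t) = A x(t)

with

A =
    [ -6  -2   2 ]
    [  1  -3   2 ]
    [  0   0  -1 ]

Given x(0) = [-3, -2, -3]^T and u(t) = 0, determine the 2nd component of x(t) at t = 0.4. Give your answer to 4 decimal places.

-1.9422

det(sI - A) = s^3 - (tr A)s^2 + (M11 + M22 + M33)s - det A, where Mii is the 2×2 principal minor of A obtained by deleting row i and column i.
tr A = (-6) + (-3) + (-1) = -10; M11 = (-3)·(-1) - 2·0 = 3 - 0 = 3; M22 = (-6)·(-1) - 2·0 = 6 - 0 = 6; M33 = (-6)·(-3) - (-2)·1 = 18 - (-2) = 20; sum of minors = 29.
det A = (-6)·((-3)·(-1) - 2·0) - (-2)·(1·(-1) - 2·0) + 2·(1·0 - (-3)·0) = (-6)·3 - (-2)·(-1) + 2·0 = -20.
So p(s) = det(sI - A) = s^3 + 10s^2 + 29s + 20.
Rational-root test: any integer root divides 20. Testing small divisors, s = -1 works: p(-1) = -1 + 10 + (-29) + 20 = 0, so (s + 1) is a factor.
Dividing, p(s) = (s + 1)(s^2 + 9s + 20).
Factor s^2 + 9s + 20: two numbers with sum -9 and product 20 are -4 and -5, so s^2 + 9s + 20 = (s + 4)(s + 5).
Hence p(s) = (s + 1) (s + 4) (s + 5), with roots -5, -4, -1.
The eigenvalues -5, -4, -1 are distinct and real, so A is diagonalisable and x(t) = e^{At} x(0) = V diag(e^{λ_i t}) V^{-1} x(0), where the columns of V are the eigenvectors.
λ = -5: A - (-5)I = [[-1, -2, 2], [1, 2, 2], [0, 0, 4]]. v must be orthogonal to every row; (row 1) × (row 2) = [-8, 4, 0], so take v_1 = [2, -1, 0]^T.
λ = -4: A - (-4)I = [[-2, -2, 2], [1, 1, 2], [0, 0, 3]]. v must be orthogonal to every row; (row 1) × (row 2) = [-6, 6, 0], so take v_2 = [1, -1, 0]^T.
λ = -1: A - (-1)I = [[-5, -2, 2], [1, -2, 2], [0, 0, 0]]. v must be orthogonal to every row; (row 1) × (row 2) = [0, 12, 12], so take v_3 = [0, 1, 1]^T.
V = [v_1 v_2 v_3] = [[2, 1, 0], [-1, -1, 1], [0, 0, 1]] has det V = -1, so V^{-1} = adj(V)/det V = [[1, 1, -1], [-1, -2, 2], [0, 0, 1]].
Modal coordinates z(0) = V^{-1} x(0): 1·(-3) + 1·(-2) + (-1)·(-3) = -2; (-1)·(-3) + (-2)·(-2) + 2·(-3) = 1; 0·(-3) + 0·(-2) + 1·(-3) = -3; so z(0) = [-2, 1, -3]^T.
x_2(t) = Σ_i (v_i)_2 · z_i(0) · e^{λ_i t} (row 2 of V times the modal terms).
x_2(0.4) = (-1)·(-2)·e^{-5·0.4} + (-1)·1·e^{-4·0.4} + 1·(-3)·e^{-1·0.4} = 2·0.135335 + (-1)·0.201897 + (-3)·0.670320 = -1.9422.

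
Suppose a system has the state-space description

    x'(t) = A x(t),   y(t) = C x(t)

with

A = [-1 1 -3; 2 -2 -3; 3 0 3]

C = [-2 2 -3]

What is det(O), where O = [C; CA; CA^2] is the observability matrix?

1215

CA = [[-3, -6, -9]]
CA^2 = [[-36, 9, 0]]
Observability matrix O = [C; CA; CA^2] = [[-2, 2, -3], [-3, -6, -9], [-36, 9, 0]]
Expanding along the first row, det(O) = (-2)·((-6)·0 - (-9)·9) - 2·((-3)·0 - (-9)·(-36)) + (-3)·((-3)·9 - (-6)·(-36)) = (-2)·81 - 2·(-324) + (-3)·(-243) = 1215
Since det(O) ≠ 0, rank(O) = 3 and the system is completely observable.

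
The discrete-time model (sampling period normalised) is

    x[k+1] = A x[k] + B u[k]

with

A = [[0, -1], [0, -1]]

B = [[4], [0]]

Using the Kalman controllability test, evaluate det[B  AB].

AB = [[0], [0]]
Controllability matrix C = [B  AB] = [[4, 0], [0, 0]]
det(C) = 4·0 - 0·0 = 0 - 0 = 0
Since det(C) = 0, rank(C) < 2 and the system is not completely controllable.

0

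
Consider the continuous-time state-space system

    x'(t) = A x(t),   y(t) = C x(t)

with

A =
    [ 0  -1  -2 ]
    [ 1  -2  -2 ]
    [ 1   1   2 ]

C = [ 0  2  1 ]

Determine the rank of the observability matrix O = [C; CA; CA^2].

CA = [[3, -3, -2]]
CA^2 = [[-5, 1, -4]]
Observability matrix O = [C; CA; CA^2] = [[0, 2, 1], [3, -3, -2], [-5, 1, -4]]
det(O) = 0·((-3)·(-4) - (-2)·1) - 2·(3·(-4) - (-2)·(-5)) + 1·(3·1 - (-3)·(-5)) = 0·14 - 2·(-22) + 1·(-12) = 32 ≠ 0, so rank(O) = 3.
rank(O) = 3 = n, so the pair (A, C) is completely observable.

3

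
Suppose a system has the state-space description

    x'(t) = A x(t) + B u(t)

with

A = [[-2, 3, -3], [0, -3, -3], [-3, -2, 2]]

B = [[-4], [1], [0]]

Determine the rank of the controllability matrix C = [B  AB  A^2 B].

AB = [[11], [-3], [10]]
A^2B = [[-61], [-21], [-7]]
Controllability matrix C = [B  AB  A^2B] = [[-4, 11, -61], [1, -3, -21], [0, 10, -7]]
det(C) = (-4)·((-3)·(-7) - (-21)·10) - 11·(1·(-7) - (-21)·0) + (-61)·(1·10 - (-3)·0) = (-4)·231 - 11·(-7) + (-61)·10 = -1457 ≠ 0, so rank(C) = 3.
rank(C) = 3 = n, so the pair (A, B) is completely controllable.

3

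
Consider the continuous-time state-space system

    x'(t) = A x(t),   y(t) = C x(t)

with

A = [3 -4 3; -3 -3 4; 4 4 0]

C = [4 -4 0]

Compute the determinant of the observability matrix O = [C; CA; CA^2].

CA = [[24, -4, -4]]
CA^2 = [[68, -100, 56]]
Observability matrix O = [C; CA; CA^2] = [[4, -4, 0], [24, -4, -4], [68, -100, 56]]
Expanding along the first row, det(O) = 4·((-4)·56 - (-4)·(-100)) - (-4)·(24·56 - (-4)·68) + 0·(24·(-100) - (-4)·68) = 4·(-624) - (-4)·1616 + 0·(-2128) = 3968
Since det(O) ≠ 0, rank(O) = 3 and the system is completely observable.

3968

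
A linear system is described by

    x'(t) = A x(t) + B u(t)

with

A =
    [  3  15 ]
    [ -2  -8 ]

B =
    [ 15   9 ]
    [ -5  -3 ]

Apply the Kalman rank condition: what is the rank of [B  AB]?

1

AB = [[-30, -18], [10, 6]]
Controllability matrix C = [B  AB] = [[15, 9, -30, -18], [-5, -3, 10, 6]]
Every column of C is a scalar multiple of column 1 = [15, -5] (multipliers 1, 3/5, -2, -6/5), so the columns span a one-dimensional space.
C ≠ 0, hence rank(C) = 1.
rank(C) = 1 < n = 2, so the pair (A, B) is not completely controllable.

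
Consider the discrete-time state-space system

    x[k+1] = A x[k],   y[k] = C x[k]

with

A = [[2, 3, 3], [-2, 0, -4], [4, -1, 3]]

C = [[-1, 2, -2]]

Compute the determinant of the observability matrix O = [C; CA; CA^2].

CA = [[-14, -1, -17]]
CA^2 = [[-94, -25, -89]]
Observability matrix O = [C; CA; CA^2] = [[-1, 2, -2], [-14, -1, -17], [-94, -25, -89]]
Expanding along the first row, det(O) = (-1)·((-1)·(-89) - (-17)·(-25)) - 2·((-14)·(-89) - (-17)·(-94)) + (-2)·((-14)·(-25) - (-1)·(-94)) = (-1)·(-336) - 2·(-352) + (-2)·256 = 528
Since det(O) ≠ 0, rank(O) = 3 and the system is completely observable.

528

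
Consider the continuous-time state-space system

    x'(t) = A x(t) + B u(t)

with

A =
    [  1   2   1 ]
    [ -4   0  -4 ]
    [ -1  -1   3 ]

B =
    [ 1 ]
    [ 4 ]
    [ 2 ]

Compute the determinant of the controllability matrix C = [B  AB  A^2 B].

-1568

AB = [[11], [-12], [1]]
A^2B = [[-12], [-48], [4]]
Controllability matrix C = [B  AB  A^2B] = [[1, 11, -12], [4, -12, -48], [2, 1, 4]]
Expanding along the first row, det(C) = 1·((-12)·4 - (-48)·1) - 11·(4·4 - (-48)·2) + (-12)·(4·1 - (-12)·2) = 1·0 - 11·112 + (-12)·28 = -1568
Since det(C) ≠ 0, rank(C) = 3 and the system is completely controllable.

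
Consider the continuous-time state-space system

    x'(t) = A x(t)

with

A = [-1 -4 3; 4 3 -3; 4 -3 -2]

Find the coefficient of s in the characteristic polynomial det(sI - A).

-12

Expand det(sI - A) for the 3×3 matrix.
p(s) = s^3 - 12s + 41.
(Check: constant term = det(-A) = (-1)^3 det A = 41; coefficient of s^2 = -tr A = 0.)
The coefficient of s is -12.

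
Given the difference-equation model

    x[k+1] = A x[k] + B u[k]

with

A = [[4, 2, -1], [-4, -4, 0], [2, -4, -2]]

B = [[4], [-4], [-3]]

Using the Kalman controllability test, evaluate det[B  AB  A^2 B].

AB = [[11], [0], [30]]
A^2B = [[14], [-44], [-38]]
Controllability matrix C = [B  AB  A^2B] = [[4, 11, 14], [-4, 0, -44], [-3, 30, -38]]
Expanding along the first row, det(C) = 4·(0·(-38) - (-44)·30) - 11·((-4)·(-38) - (-44)·(-3)) + 14·((-4)·30 - 0·(-3)) = 4·1320 - 11·20 + 14·(-120) = 3380
Since det(C) ≠ 0, rank(C) = 3 and the system is completely controllable.

3380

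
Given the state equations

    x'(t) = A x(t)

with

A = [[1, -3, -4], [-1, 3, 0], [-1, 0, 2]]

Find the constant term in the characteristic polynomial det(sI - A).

12

Expand det(sI - A) for the 3×3 matrix.
p(s) = s^3 - 6s^2 + 4s + 12.
(Check: constant term = det(-A) = (-1)^3 det A = 12; coefficient of s^2 = -tr A = -6.)
The constant term is 12.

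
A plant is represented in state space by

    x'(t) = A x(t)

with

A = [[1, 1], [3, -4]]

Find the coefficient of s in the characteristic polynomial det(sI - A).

3

For a 2×2 matrix, det(sI - A) = s^2 - (tr A)s + det A.
tr A = -3, det A = -7.
So p(s) = s^2 + 3s - 7.
The coefficient of s is 3.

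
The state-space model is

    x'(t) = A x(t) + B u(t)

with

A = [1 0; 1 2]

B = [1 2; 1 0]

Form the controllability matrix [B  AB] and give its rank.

AB = [[1, 2], [3, 2]]
Controllability matrix C = [B  AB] = [[1, 2, 1, 2], [1, 0, 3, 2]]
Take the 2×2 submatrix of C formed by columns 1, 2: [[1, 2], [1, 0]]. Its determinant is 1·0 - 2·1 = 0 - 2 = -2 ≠ 0.
So rank(C) ≥ 2; since C has 2 rows, rank(C) = 2.
rank(C) = 2 = n, so the pair (A, B) is completely controllable.

2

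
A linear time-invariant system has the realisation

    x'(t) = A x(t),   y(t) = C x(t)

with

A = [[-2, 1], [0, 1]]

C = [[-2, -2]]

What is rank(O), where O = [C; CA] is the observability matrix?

2

CA = [[4, -4]]
Observability matrix O = [C; CA] = [[-2, -2], [4, -4]]
det(O) = (-2)·(-4) - (-2)·4 = 8 - (-8) = 16 ≠ 0, so rank(O) = 2.
rank(O) = 2 = n, so the pair (A, C) is completely observable.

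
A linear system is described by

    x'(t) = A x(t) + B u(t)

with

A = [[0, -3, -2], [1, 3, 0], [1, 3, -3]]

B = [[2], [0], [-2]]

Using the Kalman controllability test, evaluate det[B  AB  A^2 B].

-384

AB = [[4], [2], [8]]
A^2B = [[-22], [10], [-14]]
Controllability matrix C = [B  AB  A^2B] = [[2, 4, -22], [0, 2, 10], [-2, 8, -14]]
Expanding along the first row, det(C) = 2·(2·(-14) - 10·8) - 4·(0·(-14) - 10·(-2)) + (-22)·(0·8 - 2·(-2)) = 2·(-108) - 4·20 + (-22)·4 = -384
Since det(C) ≠ 0, rank(C) = 3 and the system is completely controllable.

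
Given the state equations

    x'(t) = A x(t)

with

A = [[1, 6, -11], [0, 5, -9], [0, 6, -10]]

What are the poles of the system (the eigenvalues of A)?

-4, -1, 1

det(sI - A) = s^3 - (tr A)s^2 + (M11 + M22 + M33)s - det A, where Mii is the 2×2 principal minor of A obtained by deleting row i and column i.
tr A = 1 + 5 + (-10) = -4; M11 = 5·(-10) - (-9)·6 = -50 - (-54) = 4; M22 = 1·(-10) - (-11)·0 = -10 - 0 = -10; M33 = 1·5 - 6·0 = 5 - 0 = 5; sum of minors = -1.
det A = 1·(5·(-10) - (-9)·6) - 6·(0·(-10) - (-9)·0) + (-11)·(0·6 - 5·0) = 1·4 - 6·0 + (-11)·0 = 4.
So p(s) = det(sI - A) = s^3 + 4s^2 - s - 4.
Rational-root test: any integer root divides -4. Testing small divisors, s = -1 works: p(-1) = -1 + 4 + 1 + (-4) = 0, so (s + 1) is a factor.
Dividing, p(s) = (s + 1)(s^2 + 3s - 4).
Factor s^2 + 3s - 4: two numbers with sum -3 and product -4 are 1 and -4, so s^2 + 3s - 4 = (s - 1)(s + 4).
Hence p(s) = (s - 1) (s + 1) (s + 4), with roots -4, -1, 1.
At least one eigenvalue has non-negative real part, so the system is not asymptotically stable.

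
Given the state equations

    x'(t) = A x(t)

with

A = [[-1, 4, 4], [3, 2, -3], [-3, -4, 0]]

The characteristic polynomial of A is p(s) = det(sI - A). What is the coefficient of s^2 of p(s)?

Expand det(sI - A) for the 3×3 matrix.
p(s) = s^3 - s^2 - 14s - 24.
(Check: constant term = det(-A) = (-1)^3 det A = -24; coefficient of s^2 = -tr A = -1.)
The coefficient of s^2 is -1.

-1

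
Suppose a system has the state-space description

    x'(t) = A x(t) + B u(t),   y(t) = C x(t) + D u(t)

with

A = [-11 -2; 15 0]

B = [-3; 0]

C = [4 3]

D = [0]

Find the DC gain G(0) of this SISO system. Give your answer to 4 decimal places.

-4.5000

G(0) = C(-A)^{-1}B + D = -C A^{-1} B + D.
det A = 30, so A^{-1} = (1/30)·adj(A) = [[0, 1/15], [-1/2, -11/30]]
A^{-1} B = [0, 3/2]^T
C A^{-1} B = 9/2
G(0) = D - C A^{-1} B = 0 - (9/2) = -9/2 ≈ -4.5000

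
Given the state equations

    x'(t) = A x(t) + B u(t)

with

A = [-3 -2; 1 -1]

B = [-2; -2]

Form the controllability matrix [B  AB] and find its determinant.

AB = [[10], [0]]
Controllability matrix C = [B  AB] = [[-2, 10], [-2, 0]]
det(C) = (-2)·0 - 10·(-2) = 0 - (-20) = 20
Since det(C) ≠ 0, rank(C) = 2 and the system is completely controllable.

20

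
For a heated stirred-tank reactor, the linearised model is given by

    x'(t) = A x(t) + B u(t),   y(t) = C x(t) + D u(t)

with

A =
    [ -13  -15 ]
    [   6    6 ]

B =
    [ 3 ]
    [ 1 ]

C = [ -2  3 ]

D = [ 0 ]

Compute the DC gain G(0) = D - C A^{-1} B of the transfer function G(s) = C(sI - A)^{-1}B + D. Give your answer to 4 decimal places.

G(0) = C(-A)^{-1}B + D = -C A^{-1} B + D.
det A = 12, so A^{-1} = (1/12)·adj(A) = [[1/2, 5/4], [-1/2, -13/12]]
A^{-1} B = [11/4, -31/12]^T
C A^{-1} B = -53/4
G(0) = D - C A^{-1} B = 0 - (-53/4) = 53/4 ≈ 13.2500

13.2500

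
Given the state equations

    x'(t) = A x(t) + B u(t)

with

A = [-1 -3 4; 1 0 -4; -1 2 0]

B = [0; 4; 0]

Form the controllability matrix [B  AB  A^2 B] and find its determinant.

AB = [[-12], [0], [8]]
A^2B = [[44], [-44], [12]]
Controllability matrix C = [B  AB  A^2B] = [[0, -12, 44], [4, 0, -44], [0, 8, 12]]
Expanding along the first row, det(C) = 0·(0·12 - (-44)·8) - (-12)·(4·12 - (-44)·0) + 44·(4·8 - 0·0) = 0·352 - (-12)·48 + 44·32 = 1984
Since det(C) ≠ 0, rank(C) = 3 and the system is completely controllable.

1984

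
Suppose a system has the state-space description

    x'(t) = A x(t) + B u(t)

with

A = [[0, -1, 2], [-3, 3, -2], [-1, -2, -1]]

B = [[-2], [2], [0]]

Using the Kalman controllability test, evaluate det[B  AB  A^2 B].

AB = [[-2], [12], [-2]]
A^2B = [[-16], [46], [-20]]
Controllability matrix C = [B  AB  A^2B] = [[-2, -2, -16], [2, 12, 46], [0, -2, -20]]
Expanding along the first row, det(C) = (-2)·(12·(-20) - 46·(-2)) - (-2)·(2·(-20) - 46·0) + (-16)·(2·(-2) - 12·0) = (-2)·(-148) - (-2)·(-40) + (-16)·(-4) = 280
Since det(C) ≠ 0, rank(C) = 3 and the system is completely controllable.

280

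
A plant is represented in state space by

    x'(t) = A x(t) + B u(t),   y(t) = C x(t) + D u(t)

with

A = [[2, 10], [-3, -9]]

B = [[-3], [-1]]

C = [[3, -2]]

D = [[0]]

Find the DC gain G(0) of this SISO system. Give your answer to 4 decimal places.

-11.0833

G(0) = C(-A)^{-1}B + D = -C A^{-1} B + D.
det A = 12, so A^{-1} = (1/12)·adj(A) = [[-3/4, -5/6], [1/4, 1/6]]
A^{-1} B = [37/12, -11/12]^T
C A^{-1} B = 133/12
G(0) = D - C A^{-1} B = 0 - (133/12) = -133/12 ≈ -11.0833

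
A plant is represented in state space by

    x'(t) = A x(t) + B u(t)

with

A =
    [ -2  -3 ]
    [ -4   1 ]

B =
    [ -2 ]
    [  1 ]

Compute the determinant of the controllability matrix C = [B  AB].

AB = [[1], [9]]
Controllability matrix C = [B  AB] = [[-2, 1], [1, 9]]
det(C) = (-2)·9 - 1·1 = -18 - 1 = -19
Since det(C) ≠ 0, rank(C) = 2 and the system is completely controllable.

-19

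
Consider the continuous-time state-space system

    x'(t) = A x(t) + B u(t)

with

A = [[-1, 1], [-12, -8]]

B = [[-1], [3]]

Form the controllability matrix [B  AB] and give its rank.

AB = [[4], [-12]]
Controllability matrix C = [B  AB] = [[-1, 4], [3, -12]]
Every column of C is a scalar multiple of column 1 = [-1, 3] (multipliers 1, -4), so the columns span a one-dimensional space.
C ≠ 0, hence rank(C) = 1.
rank(C) = 1 < n = 2, so the pair (A, B) is not completely controllable.

1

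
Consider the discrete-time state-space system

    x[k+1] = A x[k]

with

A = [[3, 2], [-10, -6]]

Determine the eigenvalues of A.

det(zI - A) = z^2 - (tr A)z + det A, with tr A = 3 + (-6) = -3 and det A = 3·(-6) - 2·(-10) = -18 - (-20) = 2.
So p(z) = det(zI - A) = z^2 + 3z + 2.
Factor z^2 + 3z + 2: two numbers with sum -3 and product 2 are -1 and -2, so z^2 + 3z + 2 = (z + 1)(z + 2).
Hence p(z) = (z + 1) (z + 2), with roots -2, -1.

-2, -1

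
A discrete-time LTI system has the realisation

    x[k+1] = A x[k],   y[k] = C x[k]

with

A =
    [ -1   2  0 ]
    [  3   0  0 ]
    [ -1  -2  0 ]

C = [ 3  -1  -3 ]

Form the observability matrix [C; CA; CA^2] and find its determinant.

CA = [[-3, 12, 0]]
CA^2 = [[39, -6, 0]]
Observability matrix O = [C; CA; CA^2] = [[3, -1, -3], [-3, 12, 0], [39, -6, 0]]
Expanding along the first row, det(O) = 3·(12·0 - 0·(-6)) - (-1)·((-3)·0 - 0·39) + (-3)·((-3)·(-6) - 12·39) = 3·0 - (-1)·0 + (-3)·(-450) = 1350
Since det(O) ≠ 0, rank(O) = 3 and the system is completely observable.

1350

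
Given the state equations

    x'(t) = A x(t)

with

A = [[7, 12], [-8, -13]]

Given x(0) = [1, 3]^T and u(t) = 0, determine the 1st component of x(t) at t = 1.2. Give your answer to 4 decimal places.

det(sI - A) = s^2 - (tr A)s + det A, with tr A = 7 + (-13) = -6 and det A = 7·(-13) - 12·(-8) = -91 - (-96) = 5.
So p(s) = det(sI - A) = s^2 + 6s + 5.
Factor s^2 + 6s + 5: two numbers with sum -6 and product 5 are -1 and -5, so s^2 + 6s + 5 = (s + 1)(s + 5).
Hence p(s) = (s + 1) (s + 5), with roots -5, -1.
The eigenvalues -5, -1 are distinct and real, so A is diagonalisable and x(t) = e^{At} x(0) = V diag(e^{λ_i t}) V^{-1} x(0), where the columns of V are the eigenvectors.
λ = -5: A - (-5)I = [[12, 12], [-8, -8]]. Row 1 gives 12·v1 + 12·v2 = 0, so take v_1 = [-1, 1]^T.
λ = -1: A - (-1)I = [[8, 12], [-8, -12]]. Row 1 gives 8·v1 + 12·v2 = 0, so take v_2 = [3, -2]^T.
V = [v_1 v_2] = [[-1, 3], [1, -2]] has det V = -1, so V^{-1} = adj(V)/det V = [[2, 3], [1, 1]].
Modal coordinates z(0) = V^{-1} x(0): 2·1 + 3·3 = 11; 1·1 + 1·3 = 4; so z(0) = [11, 4]^T.
x_1(t) = Σ_i (v_i)_1 · z_i(0) · e^{λ_i t} (row 1 of V times the modal terms).
x_1(1.2) = (-1)·11·e^{-5·1.2} + 3·4·e^{-1·1.2} = (-11)·0.002479 + 12·0.301194 = 3.5871.

3.5871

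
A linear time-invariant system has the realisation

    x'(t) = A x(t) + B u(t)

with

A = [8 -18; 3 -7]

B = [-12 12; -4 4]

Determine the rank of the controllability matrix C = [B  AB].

AB = [[-24, 24], [-8, 8]]
Controllability matrix C = [B  AB] = [[-12, 12, -24, 24], [-4, 4, -8, 8]]
Every column of C is a scalar multiple of column 1 = [-12, -4] (multipliers 1, -1, 2, -2), so the columns span a one-dimensional space.
C ≠ 0, hence rank(C) = 1.
rank(C) = 1 < n = 2, so the pair (A, B) is not completely controllable.

1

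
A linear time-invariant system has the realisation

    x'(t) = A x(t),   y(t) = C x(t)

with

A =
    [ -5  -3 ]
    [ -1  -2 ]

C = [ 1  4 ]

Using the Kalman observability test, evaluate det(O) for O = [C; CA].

CA = [[-9, -11]]
Observability matrix O = [C; CA] = [[1, 4], [-9, -11]]
det(O) = 1·(-11) - 4·(-9) = -11 - (-36) = 25
Since det(O) ≠ 0, rank(O) = 2 and the system is completely observable.

25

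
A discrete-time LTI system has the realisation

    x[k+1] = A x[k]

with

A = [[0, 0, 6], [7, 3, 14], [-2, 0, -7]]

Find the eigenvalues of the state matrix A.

-4, -3, 3

det(zI - A) = z^3 - (tr A)z^2 + (M11 + M22 + M33)z - det A, where Mii is the 2×2 principal minor of A obtained by deleting row i and column i.
tr A = 0 + 3 + (-7) = -4; M11 = 3·(-7) - 14·0 = -21 - 0 = -21; M22 = 0·(-7) - 6·(-2) = 0 - (-12) = 12; M33 = 0·3 - 0·7 = 0 - 0 = 0; sum of minors = -9.
det A = 0·(3·(-7) - 14·0) - 0·(7·(-7) - 14·(-2)) + 6·(7·0 - 3·(-2)) = 0·(-21) - 0·(-21) + 6·6 = 36.
So p(z) = det(zI - A) = z^3 + 4z^2 - 9z - 36.
Rational-root test: any integer root divides -36. Testing small divisors, z = -3 works: p(-3) = -27 + 36 + 27 + (-36) = 0, so (z + 3) is a factor.
Dividing, p(z) = (z + 3)(z^2 + z - 12).
Factor z^2 + z - 12: two numbers with sum -1 and product -12 are 3 and -4, so z^2 + z - 12 = (z - 3)(z + 4).
Hence p(z) = (z - 3) (z + 3) (z + 4), with roots -4, -3, 3.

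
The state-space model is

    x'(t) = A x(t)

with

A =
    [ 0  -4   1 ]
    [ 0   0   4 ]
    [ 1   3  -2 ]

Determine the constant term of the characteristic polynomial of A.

Expand det(sI - A) for the 3×3 matrix.
p(s) = s^3 + 2s^2 - 13s + 16.
(Check: constant term = det(-A) = (-1)^3 det A = 16; coefficient of s^2 = -tr A = 2.)
The constant term is 16.

16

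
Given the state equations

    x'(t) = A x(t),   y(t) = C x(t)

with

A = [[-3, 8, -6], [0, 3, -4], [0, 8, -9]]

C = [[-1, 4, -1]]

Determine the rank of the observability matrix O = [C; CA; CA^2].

CA = [[3, -4, -1]]
CA^2 = [[-9, 4, 7]]
Observability matrix O = [C; CA; CA^2] = [[-1, 4, -1], [3, -4, -1], [-9, 4, 7]]
The columns c1, c2, c3 of O are linearly dependent: 2·c1 + c2 + 2·c3 = 0 (check each entry), so rank(O) ≤ 2.
The 2×2 minor from rows 1, 2, columns 1, 2 is (-1)·(-4) - 4·3 = 4 - 12 = -8 ≠ 0, so rank(O) = 2.
rank(O) = 2 < n = 3, so the pair (A, C) is not completely observable.

2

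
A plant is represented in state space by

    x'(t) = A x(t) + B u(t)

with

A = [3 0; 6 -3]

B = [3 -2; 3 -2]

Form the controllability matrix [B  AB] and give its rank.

1

AB = [[9, -6], [9, -6]]
Controllability matrix C = [B  AB] = [[3, -2, 9, -6], [3, -2, 9, -6]]
Every column of C is a scalar multiple of column 1 = [3, 3] (multipliers 1, -2/3, 3, -2), so the columns span a one-dimensional space.
C ≠ 0, hence rank(C) = 1.
rank(C) = 1 < n = 2, so the pair (A, B) is not completely controllable.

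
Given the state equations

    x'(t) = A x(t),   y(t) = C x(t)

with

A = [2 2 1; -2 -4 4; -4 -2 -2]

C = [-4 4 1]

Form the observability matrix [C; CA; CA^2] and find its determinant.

CA = [[-20, -26, 10]]
CA^2 = [[-28, 44, -144]]
Observability matrix O = [C; CA; CA^2] = [[-4, 4, 1], [-20, -26, 10], [-28, 44, -144]]
Expanding along the first row, det(O) = (-4)·((-26)·(-144) - 10·44) - 4·((-20)·(-144) - 10·(-28)) + 1·((-20)·44 - (-26)·(-28)) = (-4)·3304 - 4·3160 + 1·(-1608) = -27464
Since det(O) ≠ 0, rank(O) = 3 and the system is completely observable.

-27464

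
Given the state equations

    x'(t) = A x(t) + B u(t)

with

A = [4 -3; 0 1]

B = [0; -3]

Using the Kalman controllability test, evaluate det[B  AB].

AB = [[9], [-3]]
Controllability matrix C = [B  AB] = [[0, 9], [-3, -3]]
det(C) = 0·(-3) - 9·(-3) = 0 - (-27) = 27
Since det(C) ≠ 0, rank(C) = 2 and the system is completely controllable.

27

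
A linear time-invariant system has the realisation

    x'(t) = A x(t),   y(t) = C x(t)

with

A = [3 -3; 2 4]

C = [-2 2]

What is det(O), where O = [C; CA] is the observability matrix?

-24

CA = [[-2, 14]]
Observability matrix O = [C; CA] = [[-2, 2], [-2, 14]]
det(O) = (-2)·14 - 2·(-2) = -28 - (-4) = -24
Since det(O) ≠ 0, rank(O) = 2 and the system is completely observable.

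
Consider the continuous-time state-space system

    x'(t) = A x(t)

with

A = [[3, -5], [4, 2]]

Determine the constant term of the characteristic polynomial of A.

26

For a 2×2 matrix, det(sI - A) = s^2 - (tr A)s + det A.
tr A = 5, det A = 26.
So p(s) = s^2 - 5s + 26.
The constant term is 26.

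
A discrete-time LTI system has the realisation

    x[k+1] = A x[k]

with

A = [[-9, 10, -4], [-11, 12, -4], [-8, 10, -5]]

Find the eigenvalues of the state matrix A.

det(zI - A) = z^3 - (tr A)z^2 + (M11 + M22 + M33)z - det A, where Mii is the 2×2 principal minor of A obtained by deleting row i and column i.
tr A = (-9) + 12 + (-5) = -2; M11 = 12·(-5) - (-4)·10 = -60 - (-40) = -20; M22 = (-9)·(-5) - (-4)·(-8) = 45 - 32 = 13; M33 = (-9)·12 - 10·(-11) = -108 - (-110) = 2; sum of minors = -5.
det A = (-9)·(12·(-5) - (-4)·10) - 10·((-11)·(-5) - (-4)·(-8)) + (-4)·((-11)·10 - 12·(-8)) = (-9)·(-20) - 10·23 + (-4)·(-14) = 6.
So p(z) = det(zI - A) = z^3 + 2z^2 - 5z - 6.
Rational-root test: any integer root divides -6. Testing small divisors, z = -1 works: p(-1) = -1 + 2 + 5 + (-6) = 0, so (z + 1) is a factor.
Dividing, p(z) = (z + 1)(z^2 + z - 6).
Factor z^2 + z - 6: two numbers with sum -1 and product -6 are 2 and -3, so z^2 + z - 6 = (z - 2)(z + 3).
Hence p(z) = (z - 2) (z + 1) (z + 3), with roots -3, -1, 2.

-3, -1, 2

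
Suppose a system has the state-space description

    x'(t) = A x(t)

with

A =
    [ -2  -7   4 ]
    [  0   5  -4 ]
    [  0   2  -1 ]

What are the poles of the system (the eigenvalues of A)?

-2, 1, 3

det(sI - A) = s^3 - (tr A)s^2 + (M11 + M22 + M33)s - det A, where Mii is the 2×2 principal minor of A obtained by deleting row i and column i.
tr A = (-2) + 5 + (-1) = 2; M11 = 5·(-1) - (-4)·2 = -5 - (-8) = 3; M22 = (-2)·(-1) - 4·0 = 2 - 0 = 2; M33 = (-2)·5 - (-7)·0 = -10 - 0 = -10; sum of minors = -5.
det A = (-2)·(5·(-1) - (-4)·2) - (-7)·(0·(-1) - (-4)·0) + 4·(0·2 - 5·0) = (-2)·3 - (-7)·0 + 4·0 = -6.
So p(s) = det(sI - A) = s^3 - 2s^2 - 5s + 6.
Rational-root test: any integer root divides 6. Testing small divisors, s = 1 works: p(1) = 1 + (-2) + (-5) + 6 = 0, so (s - 1) is a factor.
Dividing, p(s) = (s - 1)(s^2 - s - 6).
Factor s^2 - s - 6: two numbers with sum 1 and product -6 are 3 and -2, so s^2 - s - 6 = (s - 3)(s + 2).
Hence p(s) = (s - 3) (s - 1) (s + 2), with roots -2, 1, 3.
At least one eigenvalue has non-negative real part, so the system is not asymptotically stable.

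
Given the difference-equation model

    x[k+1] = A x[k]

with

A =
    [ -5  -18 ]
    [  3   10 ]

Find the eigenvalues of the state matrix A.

det(zI - A) = z^2 - (tr A)z + det A, with tr A = (-5) + 10 = 5 and det A = (-5)·10 - (-18)·3 = -50 - (-54) = 4.
So p(z) = det(zI - A) = z^2 - 5z + 4.
Factor z^2 - 5z + 4: two numbers with sum 5 and product 4 are 4 and 1, so z^2 - 5z + 4 = (z - 4)(z - 1).
Hence p(z) = (z - 4) (z - 1), with roots 1, 4.

1, 4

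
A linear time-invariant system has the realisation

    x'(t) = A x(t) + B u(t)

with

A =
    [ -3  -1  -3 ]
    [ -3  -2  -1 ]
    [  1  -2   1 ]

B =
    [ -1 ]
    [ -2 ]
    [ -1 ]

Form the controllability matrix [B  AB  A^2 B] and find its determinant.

AB = [[8], [8], [2]]
A^2B = [[-38], [-42], [-6]]
Controllability matrix C = [B  AB  A^2B] = [[-1, 8, -38], [-2, 8, -42], [-1, 2, -6]]
Expanding along the first row, det(C) = (-1)·(8·(-6) - (-42)·2) - 8·((-2)·(-6) - (-42)·(-1)) + (-38)·((-2)·2 - 8·(-1)) = (-1)·36 - 8·(-30) + (-38)·4 = 52
Since det(C) ≠ 0, rank(C) = 3 and the system is completely controllable.

52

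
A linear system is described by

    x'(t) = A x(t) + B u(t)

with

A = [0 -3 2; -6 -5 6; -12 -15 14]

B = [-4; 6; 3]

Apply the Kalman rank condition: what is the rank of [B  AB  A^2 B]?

2

AB = [[-12], [12], [0]]
A^2B = [[-36], [12], [-36]]
Controllability matrix C = [B  AB  A^2B] = [[-4, -12, -36], [6, 12, 12], [3, 0, -36]]
The rows r1, r2, r3 of C are linearly dependent: -3·r1 - 3·r2 + 2·r3 = 0 (check each entry), so rank(C) ≤ 2.
The 2×2 minor from rows 1, 2, columns 1, 2 is (-4)·12 - (-12)·6 = -48 - (-72) = 24 ≠ 0, so rank(C) = 2.
rank(C) = 2 < n = 3, so the pair (A, B) is not completely controllable.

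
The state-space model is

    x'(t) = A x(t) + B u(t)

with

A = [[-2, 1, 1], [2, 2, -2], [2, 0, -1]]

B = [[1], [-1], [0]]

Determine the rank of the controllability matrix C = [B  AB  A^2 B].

3

AB = [[-3], [0], [2]]
A^2B = [[8], [-10], [-8]]
Controllability matrix C = [B  AB  A^2B] = [[1, -3, 8], [-1, 0, -10], [0, 2, -8]]
det(C) = 1·(0·(-8) - (-10)·2) - (-3)·((-1)·(-8) - (-10)·0) + 8·((-1)·2 - 0·0) = 1·20 - (-3)·8 + 8·(-2) = 28 ≠ 0, so rank(C) = 3.
rank(C) = 3 = n, so the pair (A, B) is completely controllable.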